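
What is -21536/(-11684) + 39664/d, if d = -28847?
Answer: 39453704/84262087 ≈ 0.46823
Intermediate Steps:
-21536/(-11684) + 39664/d = -21536/(-11684) + 39664/(-28847) = -21536*(-1/11684) + 39664*(-1/28847) = 5384/2921 - 39664/28847 = 39453704/84262087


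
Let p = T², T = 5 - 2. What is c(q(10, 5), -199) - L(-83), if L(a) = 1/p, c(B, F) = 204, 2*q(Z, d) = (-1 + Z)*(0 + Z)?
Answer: 1835/9 ≈ 203.89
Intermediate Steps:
q(Z, d) = Z*(-1 + Z)/2 (q(Z, d) = ((-1 + Z)*(0 + Z))/2 = ((-1 + Z)*Z)/2 = (Z*(-1 + Z))/2 = Z*(-1 + Z)/2)
T = 3
p = 9 (p = 3² = 9)
L(a) = ⅑ (L(a) = 1/9 = ⅑)
c(q(10, 5), -199) - L(-83) = 204 - 1*⅑ = 204 - ⅑ = 1835/9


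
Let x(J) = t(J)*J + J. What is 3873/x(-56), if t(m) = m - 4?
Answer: 3873/3304 ≈ 1.1722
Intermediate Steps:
t(m) = -4 + m
x(J) = J + J*(-4 + J) (x(J) = (-4 + J)*J + J = J*(-4 + J) + J = J + J*(-4 + J))
3873/x(-56) = 3873/((-56*(-3 - 56))) = 3873/((-56*(-59))) = 3873/3304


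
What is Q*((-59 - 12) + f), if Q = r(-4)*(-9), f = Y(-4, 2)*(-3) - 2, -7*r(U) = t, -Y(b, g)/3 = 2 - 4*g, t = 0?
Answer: 0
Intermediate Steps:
Y(b, g) = -6 + 12*g (Y(b, g) = -3*(2 - 4*g) = -6 + 12*g)
r(U) = 0 (r(U) = -⅐*0 = 0)
f = -56 (f = (-6 + 12*2)*(-3) - 2 = (-6 + 24)*(-3) - 2 = 18*(-3) - 2 = -54 - 2 = -56)
Q = 0 (Q = 0*(-9) = 0)
Q*((-59 - 12) + f) = 0*((-59 - 12) - 56) = 0*(-71 - 56) = 0*(-127) = 0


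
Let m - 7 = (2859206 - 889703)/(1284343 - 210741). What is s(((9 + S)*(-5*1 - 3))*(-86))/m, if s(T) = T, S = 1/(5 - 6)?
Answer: 5909105408/9484717 ≈ 623.01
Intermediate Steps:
S = -1 (S = 1/(-1) = -1)
m = 9484717/1073602 (m = 7 + (2859206 - 889703)/(1284343 - 210741) = 7 + 1969503/1073602 = 9484717/1073602 ≈ 8.8345)
s(((9 + S)*(-5*1 - 3))*(-86))/m = (((9 - 1)*(-5*1 - 3))*(-86))/(9484717/1073602) = ((8*(-5 - 3))*(-86))*(1073602/9484717) = ((8*(-8))*(-86))*(1073602/9484717) = -64*(-86)*(1073602/9484717) = 5504*(1073602/9484717) = 5909105408/9484717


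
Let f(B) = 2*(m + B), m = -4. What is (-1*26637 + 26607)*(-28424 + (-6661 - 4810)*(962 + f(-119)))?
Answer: 247249800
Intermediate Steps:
f(B) = -8 + 2*B (f(B) = 2*(-4 + B) = -8 + 2*B)
(-1*26637 + 26607)*(-28424 + (-6661 - 4810)*(962 + f(-119))) = (-1*26637 + 26607)*(-28424 + (-6661 - 4810)*(962 + (-8 + 2*(-119)))) = (-26637 + 26607)*(-28424 - 11471*(962 + (-8 - 238))) = -30*(-28424 - 11471*(962 - 246)) = -30*(-28424 - 11471*716) = -30*(-28424 - 8213236) = -30*(-8241660) = 247249800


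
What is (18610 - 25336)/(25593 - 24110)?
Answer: -6726/1483 ≈ -4.5354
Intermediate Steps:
(18610 - 25336)/(25593 - 24110) = -6726/1483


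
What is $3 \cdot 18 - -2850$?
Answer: $2904$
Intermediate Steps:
$3 \cdot 18 - -2850 = 54 + 2850 = 2904$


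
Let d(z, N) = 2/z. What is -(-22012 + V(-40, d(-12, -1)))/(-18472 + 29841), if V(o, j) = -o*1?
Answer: 21972/11369 ≈ 1.9326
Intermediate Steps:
V(o, j) = -o
-(-22012 + V(-40, d(-12, -1)))/(-18472 + 29841) = -(-22012 - 1*(-40))/(-18472 + 29841) = -(-22012 + 40)/11369 = -(-21972)/11369 = -1*(-21972/11369) = 21972/11369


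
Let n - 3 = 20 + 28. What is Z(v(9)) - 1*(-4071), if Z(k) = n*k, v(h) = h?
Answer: 4530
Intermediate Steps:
n = 51 (n = 3 + (20 + 28) = 3 + 48 = 51)
Z(k) = 51*k
Z(v(9)) - 1*(-4071) = 51*9 - 1*(-4071) = 459 + 4071 = 4530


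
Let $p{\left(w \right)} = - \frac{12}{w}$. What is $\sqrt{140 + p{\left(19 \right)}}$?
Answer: $\frac{2 \sqrt{12578}}{19} \approx 11.805$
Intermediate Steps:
$\sqrt{140 + p{\left(19 \right)}} = \sqrt{140 - \frac{12}{19}} = \sqrt{\frac{2648}{19}} = \frac{2 \sqrt{12578}}{19}$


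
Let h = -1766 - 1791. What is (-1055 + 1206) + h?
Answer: -3406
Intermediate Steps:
h = -3557
(-1055 + 1206) + h = (-1055 + 1206) - 3557 = 151 - 3557 = -3406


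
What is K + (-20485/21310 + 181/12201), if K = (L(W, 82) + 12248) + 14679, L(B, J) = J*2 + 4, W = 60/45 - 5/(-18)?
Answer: 1408908720815/52000662 ≈ 27094.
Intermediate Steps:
W = 29/18 (W = 60*(1/45) - 5*(-1/18) = 4/3 + 5/18 = 29/18 ≈ 1.6111)
L(B, J) = 4 + 2*J (L(B, J) = 2*J + 4 = 4 + 2*J)
K = 27095 (K = ((4 + 2*82) + 12248) + 14679 = ((4 + 164) + 12248) + 14679 = (168 + 12248) + 14679 = 12416 + 14679 = 27095)
K + (-20485/21310 + 181/12201) = 27095 + (-20485/21310 + 181/12201) = 27095 + (-20485*1/21310 + 181*(1/12201)) = 27095 + (-4097/4262 + 181/12201) = 27095 - 49216075/52000662 = 1408908720815/52000662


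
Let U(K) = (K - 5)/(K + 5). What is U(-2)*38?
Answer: -266/3 ≈ -88.667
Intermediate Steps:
U(K) = (-5 + K)/(5 + K)
U(-2)*38 = ((-5 - 2)/(5 - 2))*38 = (-7/3)*38 = ((⅓)*(-7))*38 = -7/3*38 = -266/3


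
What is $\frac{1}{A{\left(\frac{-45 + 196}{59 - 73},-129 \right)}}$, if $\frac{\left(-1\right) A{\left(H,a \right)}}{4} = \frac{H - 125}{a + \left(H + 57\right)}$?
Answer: $- \frac{1159}{7604} \approx -0.15242$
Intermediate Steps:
$A{\left(H,a \right)} = - \frac{4 \left(-125 + H\right)}{57 + H + a}$ ($A{\left(H,a \right)} = - 4 \frac{H - 125}{a + \left(H + 57\right)} = - 4 \frac{-125 + H}{a + \left(57 + H\right)} = - 4 \frac{-125 + H}{57 + H + a} = - \frac{4 \left(-125 + H\right)}{57 + H + a}$)
$\frac{1}{A{\left(\frac{-45 + 196}{59 - 73},-129 \right)}} = \frac{1}{4 \frac{1}{57 + \frac{-45 + 196}{59 - 73} - 129} \left(125 - \frac{-45 + 196}{59 - 73}\right)} = \frac{1}{4 \frac{1}{57 + \frac{151}{-14} - 129} \left(125 - \frac{151}{-14}\right)} = \frac{1}{4 \frac{1}{57 + 151 \left(- \frac{1}{14}\right) - 129} \left(125 - 151 \left(- \frac{1}{14}\right)\right)} = \frac{1}{4 \frac{1}{57 - \frac{151}{14} - 129} \left(125 - - \frac{151}{14}\right)} = \frac{1}{4 \frac{1}{- \frac{1159}{14}} \left(125 + \frac{151}{14}\right)} = \frac{1}{4 \left(- \frac{14}{1159}\right) \frac{1901}{14}} = \frac{1}{- \frac{7604}{1159}} = - \frac{1159}{7604}$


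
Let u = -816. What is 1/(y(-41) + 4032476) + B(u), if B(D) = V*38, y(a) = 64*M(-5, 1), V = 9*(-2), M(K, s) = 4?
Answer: -2758388687/4032732 ≈ -684.00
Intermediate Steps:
V = -18
y(a) = 256 (y(a) = 64*4 = 256)
B(D) = -684 (B(D) = -18*38 = -684)
1/(y(-41) + 4032476) + B(u) = 1/(256 + 4032476) - 684 = 1/4032732 - 684 = -2758388687/4032732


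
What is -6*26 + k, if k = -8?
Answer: -164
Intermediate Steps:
-6*26 + k = -6*26 - 8 = -156 - 8 = -164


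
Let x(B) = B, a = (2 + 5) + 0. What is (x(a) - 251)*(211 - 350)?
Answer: 33916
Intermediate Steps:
a = 7 (a = 7 + 0 = 7)
(x(a) - 251)*(211 - 350) = (7 - 251)*(211 - 350) = -244*(-139) = 33916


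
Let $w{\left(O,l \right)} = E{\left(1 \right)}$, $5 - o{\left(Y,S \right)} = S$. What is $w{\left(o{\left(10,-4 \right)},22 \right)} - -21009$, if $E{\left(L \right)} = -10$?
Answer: $20999$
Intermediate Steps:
$o{\left(Y,S \right)} = 5 - S$
$w{\left(O,l \right)} = -10$
$w{\left(o{\left(10,-4 \right)},22 \right)} - -21009 = -10 - -21009 = -10 + 21009 = 20999$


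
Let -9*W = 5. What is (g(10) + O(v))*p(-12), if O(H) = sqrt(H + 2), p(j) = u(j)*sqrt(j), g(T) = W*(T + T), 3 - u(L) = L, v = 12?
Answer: I*sqrt(3)*(-1000/3 + 30*sqrt(14)) ≈ -382.93*I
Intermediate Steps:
W = -5/9 (W = -1/9*5 = -5/9 ≈ -0.55556)
u(L) = 3 - L
g(T) = -10*T/9 (g(T) = -5*(T + T)/9 = -10*T/9)
p(j) = sqrt(j)*(3 - j) (p(j) = (3 - j)*sqrt(j) = sqrt(j)*(3 - j))
O(H) = sqrt(2 + H)
(g(10) + O(v))*p(-12) = (-10/9*10 + sqrt(2 + 12))*(sqrt(-12)*(3 - 1*(-12))) = (-100/9 + sqrt(14))*((2*I*sqrt(3))*(3 + 12)) = (-100/9 + sqrt(14))*((2*I*sqrt(3))*15) = (-100/9 + sqrt(14))*(30*I*sqrt(3)) = 30*I*sqrt(3)*(-100/9 + sqrt(14))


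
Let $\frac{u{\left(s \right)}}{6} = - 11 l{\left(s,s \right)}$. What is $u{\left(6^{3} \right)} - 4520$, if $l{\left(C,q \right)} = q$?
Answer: $-18776$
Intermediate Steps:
$u{\left(s \right)} = - 66 s$ ($u{\left(s \right)} = 6 \left(- 11 s\right) = - 66 s$)
$u{\left(6^{3} \right)} - 4520 = - 66 \cdot 6^{3} - 4520 = \left(-66\right) 216 - 4520 = -14256 - 4520 = -18776$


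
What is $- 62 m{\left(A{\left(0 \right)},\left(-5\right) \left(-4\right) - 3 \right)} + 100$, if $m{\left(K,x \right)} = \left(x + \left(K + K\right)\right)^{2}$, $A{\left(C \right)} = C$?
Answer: $-17818$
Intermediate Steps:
$m{\left(K,x \right)} = \left(x + 2 K\right)^{2}$
$- 62 m{\left(A{\left(0 \right)},\left(-5\right) \left(-4\right) - 3 \right)} + 100 = - 62 \left(\left(\left(-5\right) \left(-4\right) - 3\right) + 2 \cdot 0\right)^{2} + 100 = - 62 \left(\left(20 - 3\right) + 0\right)^{2} + 100 = - 62 \left(17 + 0\right)^{2} + 100 = - 62 \cdot 17^{2} + 100 = \left(-62\right) 289 + 100 = -17918 + 100 = -17818$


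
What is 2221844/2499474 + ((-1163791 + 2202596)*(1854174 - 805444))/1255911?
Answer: 151277481750240888/174395382823 ≈ 8.6744e+5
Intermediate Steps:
2221844/2499474 + ((-1163791 + 2202596)*(1854174 - 805444))/1255911 = 2221844*(1/2499474) + (1038805*1048730)*(1/1255911) = 1110922/1249737 + 1089425967650*(1/1255911) = 1110922/1249737 + 1089425967650/1255911 = 151277481750240888/174395382823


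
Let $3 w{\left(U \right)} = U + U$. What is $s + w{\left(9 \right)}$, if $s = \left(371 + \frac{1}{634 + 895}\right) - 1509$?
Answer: $- \frac{1730827}{1529} \approx -1132.0$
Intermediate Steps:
$w{\left(U \right)} = \frac{2 U}{3}$ ($w{\left(U \right)} = \frac{U + U}{3} = \frac{2 U}{3}$)
$s = - \frac{1740001}{1529}$ ($s = \left(371 + \frac{1}{1529}\right) - 1509 = \frac{567260}{1529} - 1509 = - \frac{1740001}{1529} \approx -1138.0$)
$s + w{\left(9 \right)} = - \frac{1740001}{1529} + \frac{2}{3} \cdot 9 = - \frac{1740001}{1529} + 6 = - \frac{1730827}{1529}$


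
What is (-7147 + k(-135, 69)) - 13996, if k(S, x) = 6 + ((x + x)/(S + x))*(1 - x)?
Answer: -230943/11 ≈ -20995.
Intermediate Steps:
k(S, x) = 6 + 2*x*(1 - x)/(S + x) (k(S, x) = 6 + ((2*x)/(S + x))*(1 - x) = 6 + (2*x/(S + x))*(1 - x) = 6 + 2*x*(1 - x)/(S + x))
(-7147 + k(-135, 69)) - 13996 = (-7147 + 2*(-1*69² + 3*(-135) + 4*69)/(-135 + 69)) - 13996 = (-7147 + 2*(-1*4761 - 405 + 276)/(-66)) - 13996 = (-7147 + 2*(-1/66)*(-4761 - 405 + 276)) - 13996 = (-7147 + 2*(-1/66)*(-4890)) - 13996 = (-7147 + 1630/11) - 13996 = -76987/11 - 13996 = -230943/11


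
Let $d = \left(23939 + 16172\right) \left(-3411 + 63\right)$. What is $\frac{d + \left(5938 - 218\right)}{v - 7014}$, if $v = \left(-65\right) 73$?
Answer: $\frac{134285908}{11759} \approx 11420.0$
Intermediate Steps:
$v = -4745$
$d = -134291628$ ($d = 40111 \left(-3348\right) = -134291628$)
$\frac{d + \left(5938 - 218\right)}{v - 7014} = \frac{-134291628 + \left(5938 - 218\right)}{-4745 - 7014} = \frac{-134291628 + \left(5938 - 218\right)}{-11759} = \left(-134291628 + 5720\right) \left(- \frac{1}{11759}\right) = \left(-134285908\right) \left(- \frac{1}{11759}\right) = \frac{134285908}{11759}$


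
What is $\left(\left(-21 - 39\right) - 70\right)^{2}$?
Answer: $16900$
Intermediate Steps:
$\left(\left(-21 - 39\right) - 70\right)^{2} = \left(-60 - 70\right)^{2} = \left(-130\right)^{2} = 16900$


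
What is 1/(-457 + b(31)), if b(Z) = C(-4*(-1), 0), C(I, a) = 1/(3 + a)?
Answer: -3/1370 ≈ -0.0021898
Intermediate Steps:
b(Z) = 1/3 (b(Z) = 1/(3 + 0) = 1/3)
1/(-457 + b(31)) = 1/(-457 + 1/3) = 1/(-1370/3) = -3/1370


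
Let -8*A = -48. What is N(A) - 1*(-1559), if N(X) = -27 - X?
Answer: 1526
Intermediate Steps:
A = 6 (A = -1/8*(-48) = 6)
N(A) - 1*(-1559) = (-27 - 1*6) - 1*(-1559) = (-27 - 6) + 1559 = -33 + 1559 = 1526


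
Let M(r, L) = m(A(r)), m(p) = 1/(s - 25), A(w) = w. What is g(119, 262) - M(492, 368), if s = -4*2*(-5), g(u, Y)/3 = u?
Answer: 5354/15 ≈ 356.93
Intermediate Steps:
g(u, Y) = 3*u
s = 40 (s = -8*(-5) = 40)
m(p) = 1/15 (m(p) = 1/(40 - 25) = 1/15)
M(r, L) = 1/15
g(119, 262) - M(492, 368) = 3*119 - 1*1/15 = 357 - 1/15 = 5354/15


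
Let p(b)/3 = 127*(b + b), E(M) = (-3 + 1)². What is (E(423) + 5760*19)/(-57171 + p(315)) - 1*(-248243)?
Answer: 45393576181/182859 ≈ 2.4824e+5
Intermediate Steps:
E(M) = 4 (E(M) = (-2)² = 4)
p(b) = 762*b (p(b) = 3*(127*(b + b)) = 3*(127*(2*b)) = 3*(254*b) = 762*b)
(E(423) + 5760*19)/(-57171 + p(315)) - 1*(-248243) = (4 + 5760*19)/(-57171 + 762*315) - 1*(-248243) = (4 + 109440)/(-57171 + 240030) + 248243 = 109444/182859 + 248243 = 45393576181/182859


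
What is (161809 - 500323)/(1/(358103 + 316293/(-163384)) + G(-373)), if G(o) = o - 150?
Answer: 19805771783451126/30599675604073 ≈ 647.25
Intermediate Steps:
G(o) = -150 + o
(161809 - 500323)/(1/(358103 + 316293/(-163384)) + G(-373)) = (161809 - 500323)/(1/(358103 + 316293/(-163384)) + (-150 - 373)) = -338514/(1/(358103 + 316293*(-1/163384)) - 523) = -338514/(1/(358103 - 316293/163384) - 523) = -338514/(1/(58507984259/163384) - 523) = -338514/(163384/58507984259 - 523) = -338514/(-30599675604073/58507984259) = -338514*(-58507984259/30599675604073) = 19805771783451126/30599675604073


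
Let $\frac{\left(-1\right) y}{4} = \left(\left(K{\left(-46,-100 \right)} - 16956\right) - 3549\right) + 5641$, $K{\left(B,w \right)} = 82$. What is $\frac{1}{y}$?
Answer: $\frac{1}{59128} \approx 1.6912 \cdot 10^{-5}$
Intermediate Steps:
$y = 59128$ ($y = - 4 \left(\left(\left(82 - 16956\right) - 3549\right) + 5641\right) = - 4 \left(\left(-16874 - 3549\right) + 5641\right) = - 4 \left(-20423 + 5641\right) = \left(-4\right) \left(-14782\right) = 59128$)
$\frac{1}{y} = \frac{1}{59128}$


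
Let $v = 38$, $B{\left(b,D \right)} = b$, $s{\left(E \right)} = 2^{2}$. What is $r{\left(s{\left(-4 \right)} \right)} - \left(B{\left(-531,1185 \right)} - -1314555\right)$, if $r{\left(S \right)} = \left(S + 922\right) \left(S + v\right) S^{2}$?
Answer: $-691752$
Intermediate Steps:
$s{\left(E \right)} = 4$
$r{\left(S \right)} = S^{2} \left(38 + S\right) \left(922 + S\right)$ ($r{\left(S \right)} = \left(S + 922\right) \left(S + 38\right) S^{2} = \left(922 + S\right) \left(38 + S\right) S^{2} = \left(38 + S\right) \left(922 + S\right) S^{2} = S^{2} \left(38 + S\right) \left(922 + S\right)$)
$r{\left(s{\left(-4 \right)} \right)} - \left(B{\left(-531,1185 \right)} - -1314555\right) = 4^{2} \left(35036 + 4^{2} + 960 \cdot 4\right) - \left(-531 - -1314555\right) = 16 \left(35036 + 16 + 3840\right) - \left(-531 + 1314555\right) = 16 \cdot 38892 - 1314024 = 622272 - 1314024 = -691752$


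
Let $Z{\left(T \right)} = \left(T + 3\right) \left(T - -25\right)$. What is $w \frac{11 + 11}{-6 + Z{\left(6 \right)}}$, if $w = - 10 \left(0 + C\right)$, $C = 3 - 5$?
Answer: $\frac{440}{273} \approx 1.6117$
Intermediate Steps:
$C = -2$
$Z{\left(T \right)} = \left(3 + T\right) \left(25 + T\right)$ ($Z{\left(T \right)} = \left(3 + T\right) \left(T + 25\right) = \left(3 + T\right) \left(25 + T\right)$)
$w = 20$ ($w = - 10 \left(0 - 2\right) = \left(-10\right) \left(-2\right) = 20$)
$w \frac{11 + 11}{-6 + Z{\left(6 \right)}} = 20 \frac{11 + 11}{-6 + \left(75 + 6^{2} + 28 \cdot 6\right)} = 20 \frac{22}{-6 + \left(75 + 36 + 168\right)} = 20 \frac{22}{-6 + 279} = 20 \cdot \frac{22}{273} = \frac{440}{273}$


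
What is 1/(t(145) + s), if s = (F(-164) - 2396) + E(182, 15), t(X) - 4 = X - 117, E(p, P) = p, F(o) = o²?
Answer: 1/24714 ≈ 4.0463e-5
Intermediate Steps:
t(X) = -113 + X (t(X) = 4 + (X - 117) = 4 + (-117 + X) = -113 + X)
s = 24682 (s = ((-164)² - 2396) + 182 = (26896 - 2396) + 182 = 24500 + 182 = 24682)
1/(t(145) + s) = 1/((-113 + 145) + 24682) = 1/(32 + 24682) = 1/24714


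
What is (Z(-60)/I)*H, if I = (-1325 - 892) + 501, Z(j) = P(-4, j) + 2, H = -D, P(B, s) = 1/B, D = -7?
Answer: -49/6864 ≈ -0.0071387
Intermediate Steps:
H = 7 (H = -1*(-7) = 7)
Z(j) = 7/4 (Z(j) = 1/(-4) + 2 = -¼ + 2 = 7/4)
I = -1716 (I = -2217 + 501 = -1716)
(Z(-60)/I)*H = ((7/4)/(-1716))*7 = ((7/4)*(-1/1716))*7 = -7/6864*7 = -49/6864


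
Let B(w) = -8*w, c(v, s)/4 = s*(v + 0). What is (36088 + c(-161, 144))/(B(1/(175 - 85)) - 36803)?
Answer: 2549160/1656139 ≈ 1.5392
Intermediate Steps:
c(v, s) = 4*s*v (c(v, s) = 4*(s*(v + 0)) = 4*(s*v) = 4*s*v)
(36088 + c(-161, 144))/(B(1/(175 - 85)) - 36803) = (36088 + 4*144*(-161))/(-8/(175 - 85) - 36803) = (36088 - 92736)/(-8/90 - 36803) = -56648/(-8*1/90 - 36803) = -56648/(-4/45 - 36803) = -56648/(-1656139/45) = -56648*(-45/1656139) = 2549160/1656139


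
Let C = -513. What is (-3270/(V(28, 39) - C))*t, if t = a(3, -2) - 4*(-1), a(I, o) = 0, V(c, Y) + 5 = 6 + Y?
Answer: -13080/553 ≈ -23.653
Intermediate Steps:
V(c, Y) = 1 + Y (V(c, Y) = -5 + (6 + Y) = 1 + Y)
t = 4 (t = 0 - 4*(-1) = 0 + 4 = 4)
(-3270/(V(28, 39) - C))*t = -3270/((1 + 39) - 1*(-513))*4 = -3270/(40 + 513)*4 = -3270/553*4 = -13080/553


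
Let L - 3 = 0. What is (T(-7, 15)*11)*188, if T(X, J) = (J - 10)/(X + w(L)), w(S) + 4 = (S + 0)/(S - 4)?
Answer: -5170/7 ≈ -738.57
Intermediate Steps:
L = 3 (L = 3 + 0 = 3)
w(S) = -4 + S/(-4 + S) (w(S) = -4 + (S + 0)/(S - 4) = -4 + S/(-4 + S))
T(X, J) = (-10 + J)/(-7 + X) (T(X, J) = (J - 10)/(X + (16 - 3*3)/(-4 + 3)) = (-10 + J)/(X + (16 - 9)/(-1)) = (-10 + J)/(X - 1*7) = (-10 + J)/(X - 7) = (-10 + J)/(-7 + X))
(T(-7, 15)*11)*188 = (((-10 + 15)/(-7 - 7))*11)*188 = ((5/(-14))*11)*188 = (-1/14*5*11)*188 = -5/14*11*188 = -55/14*188 = -5170/7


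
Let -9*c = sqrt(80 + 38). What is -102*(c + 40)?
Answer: -4080 + 34*sqrt(118)/3 ≈ -3956.9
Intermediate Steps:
c = -sqrt(118)/9 (c = -sqrt(80 + 38)/9 = -sqrt(118)/9 ≈ -1.2070)
-102*(c + 40) = -102*(-sqrt(118)/9 + 40) = -102*(40 - sqrt(118)/9) = -4080 + 34*sqrt(118)/3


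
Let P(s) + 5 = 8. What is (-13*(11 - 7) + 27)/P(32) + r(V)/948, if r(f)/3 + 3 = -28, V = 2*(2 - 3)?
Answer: -7993/948 ≈ -8.4314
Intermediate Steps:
V = -2 (V = 2*(-1) = -2)
r(f) = -93 (r(f) = -9 + 3*(-28) = -9 - 84 = -93)
P(s) = 3 (P(s) = -5 + 8 = 3)
(-13*(11 - 7) + 27)/P(32) + r(V)/948 = (-13*(11 - 7) + 27)/3 - 93/948 = (-13*4 + 27)*(⅓) - 93*1/948 = (-52 + 27)*(⅓) - 31/316 = -25*⅓ - 31/316 = -25/3 - 31/316 = -7993/948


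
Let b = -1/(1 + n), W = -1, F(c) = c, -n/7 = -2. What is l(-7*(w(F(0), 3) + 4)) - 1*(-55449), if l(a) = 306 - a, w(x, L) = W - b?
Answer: 836647/15 ≈ 55776.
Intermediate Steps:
n = 14 (n = -7*(-2) = 14)
b = -1/15 (b = -1/(1 + 14) = -1/15 ≈ -0.066667)
w(x, L) = -14/15 (w(x, L) = -1 - 1*(-1/15) = -1 + 1/15 = -14/15)
l(-7*(w(F(0), 3) + 4)) - 1*(-55449) = (306 - (-7)*(-14/15 + 4)) - 1*(-55449) = (306 - (-7)*46/15) + 55449 = (306 - 1*(-322/15)) + 55449 = (306 + 322/15) + 55449 = 4912/15 + 55449 = 836647/15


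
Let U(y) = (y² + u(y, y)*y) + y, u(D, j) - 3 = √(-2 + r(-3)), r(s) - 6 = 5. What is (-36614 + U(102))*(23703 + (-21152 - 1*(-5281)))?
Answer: -199684672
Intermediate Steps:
r(s) = 11 (r(s) = 6 + 5 = 11)
u(D, j) = 6 (u(D, j) = 3 + √(-2 + 11) = 3 + √9 = 3 + 3 = 6)
U(y) = y² + 7*y (U(y) = (y² + 6*y) + y = y² + 7*y)
(-36614 + U(102))*(23703 + (-21152 - 1*(-5281))) = (-36614 + 102*(7 + 102))*(23703 + (-21152 - 1*(-5281))) = (-36614 + 102*109)*(23703 + (-21152 + 5281)) = (-36614 + 11118)*(23703 - 15871) = -25496*7832 = -199684672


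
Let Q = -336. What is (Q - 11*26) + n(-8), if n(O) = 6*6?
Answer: -586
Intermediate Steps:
n(O) = 36
(Q - 11*26) + n(-8) = (-336 - 11*26) + 36 = (-336 - 286) + 36 = -622 + 36 = -586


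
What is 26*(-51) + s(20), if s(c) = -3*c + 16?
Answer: -1370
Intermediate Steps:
s(c) = 16 - 3*c
26*(-51) + s(20) = 26*(-51) + (16 - 3*20) = -1326 + (16 - 60) = -1326 - 44 = -1370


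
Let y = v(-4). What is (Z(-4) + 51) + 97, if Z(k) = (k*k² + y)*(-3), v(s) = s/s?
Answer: 337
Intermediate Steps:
v(s) = 1
y = 1
Z(k) = -3 - 3*k³ (Z(k) = (k*k² + 1)*(-3) = (k³ + 1)*(-3) = (1 + k³)*(-3) = -3 - 3*k³)
(Z(-4) + 51) + 97 = ((-3 - 3*(-4)³) + 51) + 97 = ((-3 - 3*(-64)) + 51) + 97 = ((-3 + 192) + 51) + 97 = (189 + 51) + 97 = 240 + 97 = 337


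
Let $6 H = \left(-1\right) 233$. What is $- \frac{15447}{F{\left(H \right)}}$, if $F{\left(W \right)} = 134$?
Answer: $- \frac{15447}{134} \approx -115.28$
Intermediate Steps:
$H = - \frac{233}{6}$ ($H = \frac{\left(-1\right) 233}{6} = \frac{1}{6} \left(-233\right) = - \frac{233}{6} \approx -38.833$)
$- \frac{15447}{F{\left(H \right)}} = - \frac{15447}{134}$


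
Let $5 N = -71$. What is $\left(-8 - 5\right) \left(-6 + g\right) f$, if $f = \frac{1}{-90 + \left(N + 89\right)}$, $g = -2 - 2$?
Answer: $- \frac{325}{38} \approx -8.5526$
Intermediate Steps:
$g = -4$ ($g = -2 - 2 = -4$)
$N = - \frac{71}{5}$ ($N = \frac{1}{5} \left(-71\right) = - \frac{71}{5} \approx -14.2$)
$f = - \frac{5}{76}$ ($f = \frac{1}{-90 + \left(- \frac{71}{5} + 89\right)} = \frac{1}{-90 + \frac{374}{5}} = \frac{1}{- \frac{76}{5}} = - \frac{5}{76} \approx -0.065789$)
$\left(-8 - 5\right) \left(-6 + g\right) f = \left(-8 - 5\right) \left(-6 - 4\right) \left(- \frac{5}{76}\right) = \left(-13\right) \left(-10\right) \left(- \frac{5}{76}\right) = 130 \left(- \frac{5}{76}\right) = - \frac{325}{38}$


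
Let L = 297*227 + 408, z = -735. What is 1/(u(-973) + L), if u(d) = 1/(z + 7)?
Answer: 728/49378055 ≈ 1.4743e-5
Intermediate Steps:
u(d) = -1/728 (u(d) = 1/(-735 + 7) = 1/(-728) = -1/728)
L = 67827 (L = 67419 + 408 = 67827)
1/(u(-973) + L) = 1/(-1/728 + 67827) = 1/(49378055/728) = 728/49378055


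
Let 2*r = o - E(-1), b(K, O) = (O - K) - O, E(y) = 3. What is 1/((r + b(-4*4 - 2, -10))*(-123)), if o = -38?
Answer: 2/615 ≈ 0.0032520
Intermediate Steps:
b(K, O) = -K
r = -41/2 (r = (-38 - 1*3)/2 = (-38 - 3)/2 = (½)*(-41) = -41/2 ≈ -20.500)
1/((r + b(-4*4 - 2, -10))*(-123)) = 1/((-41/2 - (-4*4 - 2))*(-123)) = 1/((-41/2 - (-16 - 2))*(-123)) = 1/((-41/2 - 1*(-18))*(-123)) = 1/((-41/2 + 18)*(-123)) = 1/(-5/2*(-123)) = 1/(615/2) = 2/615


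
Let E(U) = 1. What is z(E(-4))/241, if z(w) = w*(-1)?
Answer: -1/241 ≈ -0.0041494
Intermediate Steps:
z(w) = -w
z(E(-4))/241 = -1*1/241 = -1/241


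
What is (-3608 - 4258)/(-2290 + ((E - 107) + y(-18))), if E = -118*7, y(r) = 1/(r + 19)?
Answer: 437/179 ≈ 2.4413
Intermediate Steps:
y(r) = 1/(19 + r)
E = -826
(-3608 - 4258)/(-2290 + ((E - 107) + y(-18))) = (-3608 - 4258)/(-2290 + ((-826 - 107) + 1/(19 - 18))) = -7866/(-2290 + (-933 + 1/1)) = -7866/(-2290 + (-933 + 1)) = -7866/(-2290 - 932) = -7866/(-3222) = -7866*(-1/3222) = 437/179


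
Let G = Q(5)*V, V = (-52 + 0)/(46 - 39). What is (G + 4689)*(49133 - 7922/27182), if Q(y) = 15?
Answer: 21397118337606/95137 ≈ 2.2491e+8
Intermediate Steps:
V = -52/7 ≈ -7.4286
G = -780/7 (G = 15*(-52/7) = -780/7 ≈ -111.43)
(G + 4689)*(49133 - 7922/27182) = (-780/7 + 4689)*(49133 - 7922/27182) = 32043*(49133 - 7922*1/27182)/7 = 32043*(49133 - 3961/13591)/7 = (32043/7)*(667762642/13591) = 21397118337606/95137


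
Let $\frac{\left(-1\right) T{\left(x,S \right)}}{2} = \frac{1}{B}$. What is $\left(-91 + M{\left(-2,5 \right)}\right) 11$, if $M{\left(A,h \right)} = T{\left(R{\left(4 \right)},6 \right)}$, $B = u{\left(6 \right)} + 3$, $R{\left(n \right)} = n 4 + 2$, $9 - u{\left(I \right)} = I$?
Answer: $- \frac{3014}{3} \approx -1004.7$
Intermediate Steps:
$u{\left(I \right)} = 9 - I$
$R{\left(n \right)} = 2 + 4 n$ ($R{\left(n \right)} = 4 n + 2 = 2 + 4 n$)
$B = 6$ ($B = \left(9 - 6\right) + 3 = 3 + 3 = 6$)
$T{\left(x,S \right)} = - \frac{1}{3}$ ($T{\left(x,S \right)} = - \frac{2}{6} = \left(-2\right) \frac{1}{6} = - \frac{1}{3}$)
$M{\left(A,h \right)} = - \frac{1}{3}$
$\left(-91 + M{\left(-2,5 \right)}\right) 11 = \left(-91 - \frac{1}{3}\right) 11 = \left(- \frac{274}{3}\right) 11 = - \frac{3014}{3}$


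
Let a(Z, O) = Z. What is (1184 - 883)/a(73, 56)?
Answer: 301/73 ≈ 4.1233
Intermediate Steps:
(1184 - 883)/a(73, 56) = (1184 - 883)/73 = 301*(1/73) = 301/73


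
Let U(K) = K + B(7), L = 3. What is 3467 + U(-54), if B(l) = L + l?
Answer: 3423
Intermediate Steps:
B(l) = 3 + l
U(K) = 10 + K (U(K) = K + (3 + 7) = K + 10 = 10 + K)
3467 + U(-54) = 3467 + (10 - 54) = 3467 - 44 = 3423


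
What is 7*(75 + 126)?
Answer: 1407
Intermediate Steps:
7*(75 + 126) = 7*201 = 1407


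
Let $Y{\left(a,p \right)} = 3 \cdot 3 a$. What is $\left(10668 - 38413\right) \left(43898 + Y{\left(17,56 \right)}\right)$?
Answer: $-1222194995$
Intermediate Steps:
$Y{\left(a,p \right)} = 9 a$
$\left(10668 - 38413\right) \left(43898 + Y{\left(17,56 \right)}\right) = \left(10668 - 38413\right) \left(43898 + 9 \cdot 17\right) = - 27745 \left(43898 + 153\right) = \left(-27745\right) 44051 = -1222194995$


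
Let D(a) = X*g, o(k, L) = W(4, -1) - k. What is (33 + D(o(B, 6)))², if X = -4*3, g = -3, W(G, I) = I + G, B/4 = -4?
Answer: 4761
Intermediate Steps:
B = -16 (B = 4*(-4) = -16)
W(G, I) = G + I
X = -12
o(k, L) = 3 - k (o(k, L) = (4 - 1) - k = 3 - k)
D(a) = 36 (D(a) = -12*(-3) = 36)
(33 + D(o(B, 6)))² = (33 + 36)² = 69² = 4761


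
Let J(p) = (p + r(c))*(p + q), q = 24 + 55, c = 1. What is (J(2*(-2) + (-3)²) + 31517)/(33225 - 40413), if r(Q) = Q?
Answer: -32021/7188 ≈ -4.4548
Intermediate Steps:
q = 79
J(p) = (1 + p)*(79 + p) (J(p) = (p + 1)*(p + 79) = (1 + p)*(79 + p))
(J(2*(-2) + (-3)²) + 31517)/(33225 - 40413) = ((79 + (2*(-2) + (-3)²)² + 80*(2*(-2) + (-3)²)) + 31517)/(33225 - 40413) = ((79 + (-4 + 9)² + 80*(-4 + 9)) + 31517)/(-7188) = ((79 + 5² + 80*5) + 31517)*(-1/7188) = ((79 + 25 + 400) + 31517)*(-1/7188) = (504 + 31517)*(-1/7188) = 32021*(-1/7188) = -32021/7188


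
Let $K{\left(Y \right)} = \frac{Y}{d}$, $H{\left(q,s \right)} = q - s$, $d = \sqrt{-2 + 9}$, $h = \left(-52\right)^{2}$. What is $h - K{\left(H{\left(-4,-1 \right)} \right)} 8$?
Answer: $2704 + \frac{24 \sqrt{7}}{7} \approx 2713.1$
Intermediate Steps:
$h = 2704$
$d = \sqrt{7} \approx 2.6458$
$K{\left(Y \right)} = \frac{Y \sqrt{7}}{7}$ ($K{\left(Y \right)} = \frac{Y}{\sqrt{7}} = Y \frac{\sqrt{7}}{7} = \frac{Y \sqrt{7}}{7}$)
$h - K{\left(H{\left(-4,-1 \right)} \right)} 8 = 2704 - \frac{\left(-4 - -1\right) \sqrt{7}}{7} \cdot 8 = 2704 - \frac{\left(-4 + 1\right) \sqrt{7}}{7} \cdot 8 = 2704 - \frac{1}{7} \left(-3\right) \sqrt{7} \cdot 8 = 2704 - - \frac{3 \sqrt{7}}{7} \cdot 8 = 2704 - - \frac{24 \sqrt{7}}{7} = 2704 + \frac{24 \sqrt{7}}{7}$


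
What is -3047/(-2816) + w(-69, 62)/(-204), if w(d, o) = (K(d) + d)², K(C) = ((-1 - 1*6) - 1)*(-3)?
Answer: -38491/4352 ≈ -8.8444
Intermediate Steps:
K(C) = 24 (K(C) = ((-1 - 6) - 1)*(-3) = (-7 - 1)*(-3) = -8*(-3) = 24)
w(d, o) = (24 + d)²
-3047/(-2816) + w(-69, 62)/(-204) = -3047/(-2816) + (24 - 69)²/(-204) = -3047*(-1/2816) + (-45)²*(-1/204) = 277/256 + 2025*(-1/204) = 277/256 - 675/68 = -38491/4352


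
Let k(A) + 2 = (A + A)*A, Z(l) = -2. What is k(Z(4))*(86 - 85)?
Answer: 6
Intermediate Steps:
k(A) = -2 + 2*A**2 (k(A) = -2 + (A + A)*A = -2 + (2*A)*A = -2 + 2*A**2)
k(Z(4))*(86 - 85) = (-2 + 2*(-2)**2)*(86 - 85) = (-2 + 2*4)*1 = (-2 + 8)*1 = 6*1 = 6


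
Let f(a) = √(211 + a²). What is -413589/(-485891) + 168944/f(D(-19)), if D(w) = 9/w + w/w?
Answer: 413589/485891 + 3209936*√76271/76271 ≈ 11624.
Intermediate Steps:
D(w) = 1 + 9/w (D(w) = 9/w + 1 = 1 + 9/w)
-413589/(-485891) + 168944/f(D(-19)) = -413589/(-485891) + 168944/(√(211 + ((9 - 19)/(-19))²)) = -413589*(-1/485891) + 168944/(√(211 + (-1/19*(-10))²)) = 413589/485891 + 168944/(√(211 + (10/19)²)) = 413589/485891 + 168944/(√(211 + 100/361)) = 413589/485891 + 168944/(√(76271/361)) = 413589/485891 + 168944/((√76271/19)) = 413589/485891 + 168944*(19*√76271/76271) = 413589/485891 + 3209936*√76271/76271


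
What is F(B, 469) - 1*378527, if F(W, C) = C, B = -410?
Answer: -378058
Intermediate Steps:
F(B, 469) - 1*378527 = 469 - 1*378527 = 469 - 378527 = -378058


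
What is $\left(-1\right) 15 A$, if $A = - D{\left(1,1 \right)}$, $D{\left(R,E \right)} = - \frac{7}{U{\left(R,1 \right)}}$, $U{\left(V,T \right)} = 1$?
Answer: $-105$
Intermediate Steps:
$D{\left(R,E \right)} = -7$ ($D{\left(R,E \right)} = - \frac{7}{1} = \left(-7\right) 1 = -7$)
$A = 7$ ($A = \left(-1\right) \left(-7\right) = 7$)
$\left(-1\right) 15 A = \left(-1\right) 15 \cdot 7 = \left(-15\right) 7 = -105$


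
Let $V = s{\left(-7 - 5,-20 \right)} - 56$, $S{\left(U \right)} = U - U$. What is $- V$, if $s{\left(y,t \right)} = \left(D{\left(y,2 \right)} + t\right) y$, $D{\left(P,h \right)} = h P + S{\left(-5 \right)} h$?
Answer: $-472$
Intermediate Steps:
$S{\left(U \right)} = 0$
$D{\left(P,h \right)} = P h$ ($D{\left(P,h \right)} = h P + 0 h = P h + 0 = P h$)
$s{\left(y,t \right)} = y \left(t + 2 y\right)$ ($s{\left(y,t \right)} = \left(y 2 + t\right) y = \left(2 y + t\right) y = \left(t + 2 y\right) y = y \left(t + 2 y\right)$)
$V = 472$ ($V = \left(-7 - 5\right) \left(-20 + 2 \left(-7 - 5\right)\right) - 56 = - 12 \left(-20 + 2 \left(-12\right)\right) - 56 = - 12 \left(-20 - 24\right) - 56 = \left(-12\right) \left(-44\right) - 56 = 528 - 56 = 472$)
$- V = \left(-1\right) 472 = -472$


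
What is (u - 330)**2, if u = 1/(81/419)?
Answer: 692268721/6561 ≈ 1.0551e+5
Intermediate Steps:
u = 419/81 (u = 1/(81*(1/419)) = 1/(81/419) = 419/81 ≈ 5.1728)
(u - 330)**2 = (419/81 - 330)**2 = (-26311/81)**2 = 692268721/6561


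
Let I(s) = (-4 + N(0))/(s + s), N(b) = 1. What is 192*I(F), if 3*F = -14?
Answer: 432/7 ≈ 61.714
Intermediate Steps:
F = -14/3 (F = (⅓)*(-14) = -14/3 ≈ -4.6667)
I(s) = -3/(2*s) (I(s) = (-4 + 1)/(s + s) = -3*1/(2*s) = -3/(2*s))
192*I(F) = 192*(-3/(2*(-14/3))) = 192*(-3/2*(-3/14)) = 192*(9/28) = 432/7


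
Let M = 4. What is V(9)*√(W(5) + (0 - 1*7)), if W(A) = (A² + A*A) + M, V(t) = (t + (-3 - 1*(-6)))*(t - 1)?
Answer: 96*√47 ≈ 658.14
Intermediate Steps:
V(t) = (-1 + t)*(3 + t) (V(t) = (t + (-3 + 6))*(-1 + t) = (t + 3)*(-1 + t) = (3 + t)*(-1 + t) = (-1 + t)*(3 + t))
W(A) = 4 + 2*A² (W(A) = (A² + A*A) + 4 = (A² + A²) + 4 = 2*A² + 4 = 4 + 2*A²)
V(9)*√(W(5) + (0 - 1*7)) = (-3 + 9² + 2*9)*√((4 + 2*5²) + (0 - 1*7)) = (-3 + 81 + 18)*√((4 + 2*25) + (0 - 7)) = 96*√((4 + 50) - 7) = 96*√(54 - 7) = 96*√47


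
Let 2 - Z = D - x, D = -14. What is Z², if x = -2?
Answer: 196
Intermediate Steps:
Z = 14 (Z = 2 - (-14 - 1*(-2)) = 2 - (-14 + 2) = 2 - 1*(-12) = 2 + 12 = 14)
Z² = 14² = 196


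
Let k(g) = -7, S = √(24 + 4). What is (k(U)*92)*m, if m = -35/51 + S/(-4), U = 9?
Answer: 22540/51 + 322*√7 ≈ 1293.9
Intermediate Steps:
S = 2*√7 (S = √28 = 2*√7 ≈ 5.2915)
m = -35/51 - √7/2 (m = -35/51 + (2*√7)/(-4) = -35*1/51 + (2*√7)*(-¼) = -35/51 - √7/2 ≈ -2.0092)
(k(U)*92)*m = (-7*92)*(-35/51 - √7/2) = -644*(-35/51 - √7/2) = 22540/51 + 322*√7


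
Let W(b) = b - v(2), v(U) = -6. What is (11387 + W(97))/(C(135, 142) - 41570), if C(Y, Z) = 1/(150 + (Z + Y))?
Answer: -4906230/17750389 ≈ -0.27640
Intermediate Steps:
W(b) = 6 + b (W(b) = b - 1*(-6) = b + 6 = 6 + b)
C(Y, Z) = 1/(150 + Y + Z) (C(Y, Z) = 1/(150 + (Y + Z)) = 1/(150 + Y + Z))
(11387 + W(97))/(C(135, 142) - 41570) = (11387 + (6 + 97))/(1/(150 + 135 + 142) - 41570) = (11387 + 103)/(1/427 - 41570) = 11490/(1/427 - 41570) = 11490/(-17750389/427) = 11490*(-427/17750389) = -4906230/17750389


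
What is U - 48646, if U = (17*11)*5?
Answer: -47711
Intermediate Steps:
U = 935 (U = 187*5 = 935)
U - 48646 = 935 - 48646 = -47711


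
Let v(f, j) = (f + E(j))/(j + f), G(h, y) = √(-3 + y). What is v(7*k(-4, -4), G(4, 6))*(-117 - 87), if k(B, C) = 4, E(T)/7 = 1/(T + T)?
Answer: -159222/781 - 952*√3/781 ≈ -205.98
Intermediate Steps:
E(T) = 7/(2*T) (E(T) = 7/(T + T) = 7/((2*T)) = 7*(1/(2*T)) = 7/(2*T))
v(f, j) = (f + 7/(2*j))/(f + j) (v(f, j) = (f + 7/(2*j))/(j + f) = (f + 7/(2*j))/(f + j))
v(7*k(-4, -4), G(4, 6))*(-117 - 87) = ((7/2 + (7*4)*√(-3 + 6))/((√(-3 + 6))*(7*4 + √(-3 + 6))))*(-117 - 87) = ((7/2 + 28*√3)/((√3)*(28 + √3)))*(-204) = ((√3/3)*(7/2 + 28*√3)/(28 + √3))*(-204) = (√3*(7/2 + 28*√3)/(3*(28 + √3)))*(-204) = -68*√3*(7/2 + 28*√3)/(28 + √3)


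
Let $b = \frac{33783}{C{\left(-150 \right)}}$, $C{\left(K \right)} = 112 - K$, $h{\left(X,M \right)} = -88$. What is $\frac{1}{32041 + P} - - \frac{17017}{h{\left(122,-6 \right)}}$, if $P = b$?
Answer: $- \frac{13038926079}{67428200} \approx -193.38$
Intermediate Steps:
$b = \frac{33783}{262}$ ($b = \frac{33783}{112 - -150} = \frac{33783}{112 + 150} = \frac{33783}{262} \approx 128.94$)
$P = \frac{33783}{262} \approx 128.94$
$\frac{1}{32041 + P} - - \frac{17017}{h{\left(122,-6 \right)}} = \frac{1}{32041 + \frac{33783}{262}} - - \frac{17017}{-88} = \frac{1}{\frac{8428525}{262}} - \left(-17017\right) \left(- \frac{1}{88}\right) = \frac{262}{8428525} - \frac{1547}{8} = - \frac{13038926079}{67428200}$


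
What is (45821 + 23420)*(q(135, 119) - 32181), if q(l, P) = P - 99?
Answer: -2226859801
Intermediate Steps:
q(l, P) = -99 + P
(45821 + 23420)*(q(135, 119) - 32181) = (45821 + 23420)*((-99 + 119) - 32181) = 69241*(20 - 32181) = 69241*(-32161) = -2226859801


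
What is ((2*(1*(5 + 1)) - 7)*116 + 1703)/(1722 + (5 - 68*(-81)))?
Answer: 2283/7235 ≈ 0.31555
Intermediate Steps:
((2*(1*(5 + 1)) - 7)*116 + 1703)/(1722 + (5 - 68*(-81))) = ((2*(1*6) - 7)*116 + 1703)/(1722 + (5 + 5508)) = ((2*6 - 7)*116 + 1703)/(1722 + 5513) = ((12 - 7)*116 + 1703)/7235 = (5*116 + 1703)*(1/7235) = (580 + 1703)*(1/7235) = 2283*(1/7235) = 2283/7235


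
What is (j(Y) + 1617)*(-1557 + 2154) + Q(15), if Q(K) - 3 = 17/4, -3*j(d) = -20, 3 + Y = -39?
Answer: 3877345/4 ≈ 9.6934e+5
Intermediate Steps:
Y = -42 (Y = -3 - 39 = -42)
j(d) = 20/3 (j(d) = -⅓*(-20) = 20/3)
Q(K) = 29/4 (Q(K) = 3 + 17/4 = 29/4)
(j(Y) + 1617)*(-1557 + 2154) + Q(15) = (20/3 + 1617)*(-1557 + 2154) + 29/4 = (4871/3)*597 + 29/4 = 969329 + 29/4 = 3877345/4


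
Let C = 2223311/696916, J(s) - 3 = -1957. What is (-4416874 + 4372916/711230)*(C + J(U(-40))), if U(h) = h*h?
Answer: 533863029655703390439/61958445835 ≈ 8.6165e+9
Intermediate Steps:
U(h) = h²
J(s) = -1954 (J(s) = 3 - 1957 = -1954)
C = 2223311/696916 (C = 2223311*(1/696916) = 2223311/696916 ≈ 3.1902)
(-4416874 + 4372916/711230)*(C + J(U(-40))) = (-4416874 + 4372916/711230)*(2223311/696916 - 1954) = (-4416874 + 4372916*(1/711230))*(-1359550553/696916) = (-4416874 + 2186458/355615)*(-1359550553/696916) = -1570704461052/355615*(-1359550553/696916) = 533863029655703390439/61958445835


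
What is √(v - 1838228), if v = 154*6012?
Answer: 98*I*√95 ≈ 955.19*I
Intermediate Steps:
v = 925848
√(v - 1838228) = √(925848 - 1838228) = √(-912380) = 98*I*√95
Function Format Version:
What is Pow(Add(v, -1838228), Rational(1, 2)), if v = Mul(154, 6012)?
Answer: Mul(98, I, Pow(95, Rational(1, 2))) ≈ Mul(955.19, I)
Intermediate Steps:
v = 925848
Pow(Add(v, -1838228), Rational(1, 2)) = Pow(Add(925848, -1838228), Rational(1, 2)) = Pow(-912380, Rational(1, 2)) = Mul(98, I, Pow(95, Rational(1, 2)))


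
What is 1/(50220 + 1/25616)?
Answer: 25616/1286435521 ≈ 1.9912e-5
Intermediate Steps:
1/(50220 + 1/25616) = 1/(1286435521/25616) = 25616/1286435521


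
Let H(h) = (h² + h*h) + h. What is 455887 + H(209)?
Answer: 543458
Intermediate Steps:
H(h) = h + 2*h² (H(h) = (h² + h²) + h = 2*h² + h = h + 2*h²)
455887 + H(209) = 455887 + 209*(1 + 2*209) = 455887 + 209*(1 + 418) = 455887 + 209*419 = 455887 + 87571 = 543458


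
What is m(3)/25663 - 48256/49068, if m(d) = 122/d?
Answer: -10658606/10855449 ≈ -0.98187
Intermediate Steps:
m(3)/25663 - 48256/49068 = (122/3)/25663 - 48256/49068 = (122*(⅓))*(1/25663) - 48256*1/49068 = (122/3)*(1/25663) - 416/423 = 122/76989 - 416/423 = -10658606/10855449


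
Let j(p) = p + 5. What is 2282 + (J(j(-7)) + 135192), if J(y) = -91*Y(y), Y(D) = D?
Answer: 137656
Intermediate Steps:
j(p) = 5 + p
J(y) = -91*y
2282 + (J(j(-7)) + 135192) = 2282 + (-91*(5 - 7) + 135192) = 2282 + (-91*(-2) + 135192) = 2282 + (182 + 135192) = 2282 + 135374 = 137656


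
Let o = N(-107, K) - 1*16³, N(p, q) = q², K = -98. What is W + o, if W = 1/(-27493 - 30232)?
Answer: 317949299/57725 ≈ 5508.0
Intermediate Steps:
W = -1/57725 (W = 1/(-57725) = -1/57725 ≈ -1.7324e-5)
o = 5508 (o = (-98)² - 1*16³ = 9604 - 1*4096 = 9604 - 4096 = 5508)
W + o = -1/57725 + 5508 = 317949299/57725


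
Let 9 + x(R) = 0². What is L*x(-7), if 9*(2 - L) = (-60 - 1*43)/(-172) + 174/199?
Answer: -565679/34228 ≈ -16.527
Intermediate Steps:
L = 565679/308052 (L = 2 - ((-60 - 1*43)/(-172) + 174/199)/9 = 2 - ((-60 - 43)*(-1/172) + 174*(1/199))/9 = 2 - (-103*(-1/172) + 174/199)/9 = 2 - (103/172 + 174/199)/9 = 2 - ⅑*50425/34228 = 2 - 50425/308052 = 565679/308052 ≈ 1.8363)
x(R) = -9 (x(R) = -9 + 0² = -9 + 0 = -9)
L*x(-7) = (565679/308052)*(-9) = -565679/34228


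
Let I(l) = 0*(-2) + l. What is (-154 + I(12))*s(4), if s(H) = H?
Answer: -568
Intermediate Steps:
I(l) = l (I(l) = 0 + l = l)
(-154 + I(12))*s(4) = (-154 + 12)*4 = -142*4 = -568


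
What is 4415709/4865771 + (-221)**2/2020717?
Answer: 9160547364764/9832346177807 ≈ 0.93167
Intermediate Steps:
4415709/4865771 + (-221)**2/2020717 = 4415709*(1/4865771) + 48841*(1/2020717) = 4415709/4865771 + 48841/2020717 = 9160547364764/9832346177807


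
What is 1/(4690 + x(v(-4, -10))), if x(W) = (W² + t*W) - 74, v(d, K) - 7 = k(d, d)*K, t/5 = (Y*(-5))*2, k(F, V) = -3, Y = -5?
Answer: 1/15235 ≈ 6.5638e-5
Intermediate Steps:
t = 250 (t = 5*(-5*(-5)*2) = 5*(25*2) = 5*50 = 250)
v(d, K) = 7 - 3*K
x(W) = -74 + W² + 250*W (x(W) = (W² + 250*W) - 74 = -74 + W² + 250*W)
1/(4690 + x(v(-4, -10))) = 1/(4690 + (-74 + (7 - 3*(-10))² + 250*(7 - 3*(-10)))) = 1/(4690 + (-74 + (7 + 30)² + 250*(7 + 30))) = 1/(4690 + (-74 + 37² + 250*37)) = 1/(4690 + (-74 + 1369 + 9250)) = 1/(4690 + 10545) = 1/15235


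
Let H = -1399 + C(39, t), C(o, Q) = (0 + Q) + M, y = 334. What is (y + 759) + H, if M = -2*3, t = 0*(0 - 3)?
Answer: -312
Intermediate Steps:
t = 0 (t = 0*(-3) = 0)
M = -6
C(o, Q) = -6 + Q (C(o, Q) = (0 + Q) - 6 = Q - 6 = -6 + Q)
H = -1405 (H = -1399 + (-6 + 0) = -1399 - 6 = -1405)
(y + 759) + H = (334 + 759) - 1405 = 1093 - 1405 = -312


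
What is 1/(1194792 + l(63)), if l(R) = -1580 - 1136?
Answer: 1/1192076 ≈ 8.3887e-7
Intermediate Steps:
l(R) = -2716
1/(1194792 + l(63)) = 1/(1194792 - 2716) = 1/1192076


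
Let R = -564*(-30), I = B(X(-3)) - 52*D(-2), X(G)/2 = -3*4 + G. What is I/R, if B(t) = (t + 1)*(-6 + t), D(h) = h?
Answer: 287/4230 ≈ 0.067849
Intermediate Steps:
X(G) = -24 + 2*G (X(G) = 2*(-3*4 + G) = 2*(-12 + G) = -24 + 2*G)
B(t) = (1 + t)*(-6 + t)
I = 1148 (I = (-6 + (-24 + 2*(-3))² - 5*(-24 + 2*(-3))) - 52*(-2) = (-6 + (-24 - 6)² - 5*(-24 - 6)) + 104 = (-6 + (-30)² - 5*(-30)) + 104 = (-6 + 900 + 150) + 104 = 1044 + 104 = 1148)
R = 16920
I/R = 1148/16920 = 1148*(1/16920) = 287/4230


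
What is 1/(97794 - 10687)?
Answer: 1/87107 ≈ 1.1480e-5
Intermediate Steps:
1/(97794 - 10687) = 1/87107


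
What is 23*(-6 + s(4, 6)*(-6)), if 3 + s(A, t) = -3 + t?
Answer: -138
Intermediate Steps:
s(A, t) = -6 + t (s(A, t) = -3 + (-3 + t) = -6 + t)
23*(-6 + s(4, 6)*(-6)) = 23*(-6 + (-6 + 6)*(-6)) = 23*(-6 + 0*(-6)) = 23*(-6 + 0) = 23*(-6) = -138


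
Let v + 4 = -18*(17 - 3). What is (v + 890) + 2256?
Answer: 2890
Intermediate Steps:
v = -256 (v = -4 - 18*(17 - 3) = -4 - 18*14 = -4 - 252 = -256)
(v + 890) + 2256 = (-256 + 890) + 2256 = 634 + 2256 = 2890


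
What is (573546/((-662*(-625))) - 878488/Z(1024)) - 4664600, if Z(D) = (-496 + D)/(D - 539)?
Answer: -74707081376107/13653750 ≈ -5.4715e+6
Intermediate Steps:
Z(D) = (-496 + D)/(-539 + D)
(573546/((-662*(-625))) - 878488/Z(1024)) - 4664600 = (573546/((-662*(-625))) - 878488*(-539 + 1024)/(-496 + 1024)) - 4664600 = (573546/413750 - 878488/(528/485)) - 4664600 = (573546*(1/413750) - 878488/((1/485)*528)) - 4664600 = (286773/206875 - 878488/528/485) - 4664600 = (286773/206875 - 878488*485/528) - 4664600 = (286773/206875 - 53258335/66) - 4664600 = -11017799126107/13653750 - 4664600 = -74707081376107/13653750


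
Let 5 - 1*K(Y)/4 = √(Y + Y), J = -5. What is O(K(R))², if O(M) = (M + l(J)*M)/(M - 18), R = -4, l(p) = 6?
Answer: 196*(17*I + 20*√2)/(-31*I + 8*√2) ≈ -37.256 + 192.43*I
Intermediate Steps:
K(Y) = 20 - 4*√2*√Y (K(Y) = 20 - 4*√(Y + Y) = 20 - 4*√2*√Y)
O(M) = 7*M/(-18 + M) (O(M) = (M + 6*M)/(M - 18) = (7*M)/(-18 + M) = 7*M/(-18 + M))
O(K(R))² = (7*(20 - 4*√2*√(-4))/(-18 + (20 - 4*√2*√(-4))))² = (7*(20 - 4*√2*2*I)/(-18 + (20 - 4*√2*2*I)))² = (7*(20 - 8*I*√2)/(-18 + (20 - 8*I*√2)))² = (7*(20 - 8*I*√2)/(2 - 8*I*√2))² = 49*(20 - 8*I*√2)²/(2 - 8*I*√2)²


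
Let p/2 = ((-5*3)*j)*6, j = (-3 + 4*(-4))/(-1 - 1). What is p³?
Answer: -5000211000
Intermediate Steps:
j = 19/2 (j = (-3 - 16)/(-2) = -19*(-½) = 19/2 ≈ 9.5000)
p = -1710 (p = 2*((-5*3*(19/2))*6) = 2*(-15*19/2*6) = 2*(-285/2*6) = 2*(-855) = -1710)
p³ = (-1710)³ = -5000211000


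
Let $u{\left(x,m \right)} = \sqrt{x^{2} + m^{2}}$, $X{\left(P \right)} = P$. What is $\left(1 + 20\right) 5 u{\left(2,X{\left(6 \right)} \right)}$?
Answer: $210 \sqrt{10} \approx 664.08$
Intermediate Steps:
$u{\left(x,m \right)} = \sqrt{m^{2} + x^{2}}$
$\left(1 + 20\right) 5 u{\left(2,X{\left(6 \right)} \right)} = \left(1 + 20\right) 5 \sqrt{6^{2} + 2^{2}} = 21 \cdot 5 \sqrt{36 + 4} = 105 \sqrt{40} = 105 \cdot 2 \sqrt{10} = 210 \sqrt{10}$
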